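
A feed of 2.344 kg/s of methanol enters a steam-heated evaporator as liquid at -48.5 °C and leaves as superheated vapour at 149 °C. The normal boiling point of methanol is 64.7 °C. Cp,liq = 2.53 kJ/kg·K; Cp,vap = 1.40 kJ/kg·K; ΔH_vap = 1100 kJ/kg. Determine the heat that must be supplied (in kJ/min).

Q = 212000 kJ/min

liquid -48.5→64.7 °C: 286.4 kJ/kg
vaporisation at 64.7 °C: 1100 kJ/kg
vapour 64.7→149 °C: 118.02 kJ/kg
Δh = 286.4 + 1100 + 118.02 = 1504.4 kJ/kg
Q = ṁ·Δh = 2.344 kg/s × 1504.4 kJ/kg = 3526.4 kJ/s
|Q| = 3526.4 kW = 211580 kJ/min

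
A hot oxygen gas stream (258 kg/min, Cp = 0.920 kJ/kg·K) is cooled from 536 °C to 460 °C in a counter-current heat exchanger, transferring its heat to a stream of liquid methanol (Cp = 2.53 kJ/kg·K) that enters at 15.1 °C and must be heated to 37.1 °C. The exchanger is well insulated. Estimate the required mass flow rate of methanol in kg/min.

ṁ_c = 324 kg/min

Heat released by hot stream: Q = 258 × 0.920 × (536 − 460) = 18039 kJ/min
Energy balance on cold side (adiabatic exchanger): Q = ṁ_c·Cp_c·(T_c,out − T_c,in)
ṁ_c = 18039 / [2.53 × (37.1 − 15.1)] = 324.1 kg/min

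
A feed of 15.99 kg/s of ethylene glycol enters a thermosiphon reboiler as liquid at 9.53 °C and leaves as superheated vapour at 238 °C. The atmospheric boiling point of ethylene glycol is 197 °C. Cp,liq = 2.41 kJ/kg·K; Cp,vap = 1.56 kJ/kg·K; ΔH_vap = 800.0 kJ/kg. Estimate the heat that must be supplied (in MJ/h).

liquid 9.53→197 °C: 451.8 kJ/kg
vaporisation at 197 °C: 800 kJ/kg
vapour 197→238 °C: 63.96 kJ/kg
Δh = 451.8 + 800 + 63.96 = 1315.8 kJ/kg
Q = ṁ·Δh = 15.99 kg/s × 1315.8 kJ/kg = 21039 kJ/s
|Q| = 21039 kW = 75741 MJ/h

Q = 75700 MJ/h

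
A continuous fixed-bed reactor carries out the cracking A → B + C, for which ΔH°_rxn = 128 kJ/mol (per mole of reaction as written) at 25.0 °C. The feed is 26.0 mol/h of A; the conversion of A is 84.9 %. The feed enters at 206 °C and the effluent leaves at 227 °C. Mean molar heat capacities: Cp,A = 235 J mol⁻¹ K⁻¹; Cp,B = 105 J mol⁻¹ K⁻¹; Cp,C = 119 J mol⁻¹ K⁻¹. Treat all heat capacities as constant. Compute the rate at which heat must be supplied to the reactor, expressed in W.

Extent of reaction ξ = 0.849 × 26.0 = 22.074 mol/h
Reaction term: ξ·ΔH°_rxn = 22.074 × 128 = 2825.5 kJ/h
Sensible, feed 206→25 °C: -1105.9 kJ/h
Outlet flows (mol/h): A 3.926, B 22.074, C 22.074
Sensible, products 25→227 °C: 1185.2 kJ/h
Q = ΔH = 2904.7 kJ/h = 0.80687 kW
Heat supplied = 806.87 W

Q_in = 807 W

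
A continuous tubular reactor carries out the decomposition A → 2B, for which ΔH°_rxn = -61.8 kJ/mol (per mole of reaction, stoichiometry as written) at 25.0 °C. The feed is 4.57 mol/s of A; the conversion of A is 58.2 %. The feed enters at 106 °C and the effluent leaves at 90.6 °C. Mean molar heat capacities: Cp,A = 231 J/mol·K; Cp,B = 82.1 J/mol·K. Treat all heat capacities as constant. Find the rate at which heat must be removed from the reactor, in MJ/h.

Q_out = 692 MJ/h

Extent of reaction ξ = 0.582 × 4.57 = 2.6597 mol/s
Reaction term: ξ·ΔH°_rxn = 2.6597 × -61.8 = -164.37 kJ/s
Sensible, feed 106→25 °C: -85.509 kJ/s
Outlet flows (mol/s): A 1.9103, B 5.3195
Sensible, products 25→90.6 °C: 57.597 kJ/s
Q = ΔH = -192.28 kJ/s = -192.28 kW
Heat removed = 692.22 MJ/h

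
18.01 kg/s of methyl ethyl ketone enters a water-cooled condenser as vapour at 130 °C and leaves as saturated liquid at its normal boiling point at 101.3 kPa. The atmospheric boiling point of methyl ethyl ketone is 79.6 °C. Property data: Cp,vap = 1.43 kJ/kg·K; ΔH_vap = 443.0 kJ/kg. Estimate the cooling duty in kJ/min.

Q_c = 557000 kJ/min

vapour 130→79.6 °C: -72.072 kJ/kg
condensation at 79.6 °C: -443 kJ/kg
Δh = -72.072 + -443 = -515.07 kJ/kg
Q = ṁ·Δh = 18.01 kg/s × -515.07 kJ/kg = -9276.4 kJ/s
|Q| = 9276.4 kW = 556590 kJ/min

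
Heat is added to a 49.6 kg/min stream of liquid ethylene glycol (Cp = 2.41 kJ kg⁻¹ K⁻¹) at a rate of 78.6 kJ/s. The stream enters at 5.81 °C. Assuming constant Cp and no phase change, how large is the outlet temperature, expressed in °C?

T_out = 45.3 °C

Q = 78.6 kJ/s = 4716 kJ/min
ΔT = Q/(ṁ·Cp) = 4716/(49.6×2.41) = 39.453 K
T_out = 5.81 + 39.453 = 45.263 °C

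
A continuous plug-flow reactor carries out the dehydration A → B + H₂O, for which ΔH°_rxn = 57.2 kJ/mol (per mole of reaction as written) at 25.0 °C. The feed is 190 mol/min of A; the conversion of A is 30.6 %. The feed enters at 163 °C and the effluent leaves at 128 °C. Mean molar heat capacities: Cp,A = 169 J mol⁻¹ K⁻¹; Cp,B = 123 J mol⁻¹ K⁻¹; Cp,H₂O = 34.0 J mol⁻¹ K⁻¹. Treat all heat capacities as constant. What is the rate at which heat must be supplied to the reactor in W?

Extent of reaction ξ = 0.306 × 190 = 58.14 mol/min
Reaction term: ξ·ΔH°_rxn = 58.14 × 57.2 = 3325.6 kJ/min
Sensible, feed 163→25 °C: -4431.2 kJ/min
Outlet flows (mol/min): A 131.86, B 58.14, H₂O 58.14
Sensible, products 25→128 °C: 3235.5 kJ/min
Q = ΔH = 2129.9 kJ/min = 35.498 kW
Heat supplied = 35498 W

Q_in = 35500 W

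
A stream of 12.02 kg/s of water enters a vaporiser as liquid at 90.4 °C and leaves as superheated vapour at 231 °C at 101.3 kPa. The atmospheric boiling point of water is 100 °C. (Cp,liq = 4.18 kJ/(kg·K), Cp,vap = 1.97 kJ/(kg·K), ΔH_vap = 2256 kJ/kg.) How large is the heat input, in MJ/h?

liquid 90.4→100 °C: 40.128 kJ/kg
vaporisation at 100 °C: 2256 kJ/kg
vapour 100→231 °C: 258.07 kJ/kg
Δh = 40.128 + 2256 + 258.07 = 2554.2 kJ/kg
Q = ṁ·Δh = 12.02 kg/s × 2554.2 kJ/kg = 30701 kJ/s
|Q| = 30701 kW = 110530 MJ/h

Q = 111000 MJ/h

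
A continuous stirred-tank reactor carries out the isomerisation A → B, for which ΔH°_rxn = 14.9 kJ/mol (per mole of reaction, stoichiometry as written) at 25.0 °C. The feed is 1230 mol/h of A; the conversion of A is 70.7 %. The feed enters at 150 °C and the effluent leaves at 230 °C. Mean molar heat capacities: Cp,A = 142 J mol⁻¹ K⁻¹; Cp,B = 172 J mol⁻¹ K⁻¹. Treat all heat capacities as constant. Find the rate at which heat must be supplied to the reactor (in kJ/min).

Q_in = 538 kJ/min

Extent of reaction ξ = 0.707 × 1230 = 869.61 mol/h
Reaction term: ξ·ΔH°_rxn = 869.61 × 14.9 = 12957 kJ/h
Sensible, feed 150→25 °C: -21832 kJ/h
Outlet flows (mol/h): A 360.39, B 869.61
Sensible, products 25→230 °C: 41153 kJ/h
Q = ΔH = 32278 kJ/h = 8.9661 kW
Heat supplied = 537.97 kJ/min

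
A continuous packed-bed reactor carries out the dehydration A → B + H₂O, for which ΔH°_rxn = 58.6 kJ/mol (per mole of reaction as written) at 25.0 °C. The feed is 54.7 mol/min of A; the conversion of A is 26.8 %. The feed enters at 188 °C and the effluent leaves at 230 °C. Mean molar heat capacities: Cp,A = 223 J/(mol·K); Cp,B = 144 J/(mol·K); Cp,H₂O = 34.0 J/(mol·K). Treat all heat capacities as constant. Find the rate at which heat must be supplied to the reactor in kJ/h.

Extent of reaction ξ = 0.268 × 54.7 = 14.66 mol/min
Reaction term: ξ·ΔH°_rxn = 14.66 × 58.6 = 859.05 kJ/min
Sensible, feed 188→25 °C: -1988.3 kJ/min
Outlet flows (mol/min): A 40.04, B 14.66, H₂O 14.66
Sensible, products 25→230 °C: 2365.4 kJ/min
Q = ΔH = 1236.1 kJ/min = 20.602 kW
Heat supplied = 74168 kJ/h

Q_in = 74200 kJ/h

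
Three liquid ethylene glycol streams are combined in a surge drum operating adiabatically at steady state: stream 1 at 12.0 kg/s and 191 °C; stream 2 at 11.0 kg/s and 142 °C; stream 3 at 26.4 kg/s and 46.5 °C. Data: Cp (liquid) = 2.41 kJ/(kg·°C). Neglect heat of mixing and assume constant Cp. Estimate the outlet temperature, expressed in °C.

T_out = 103 °C

Energy balance with Q = 0: Σ ṁᵢCp,ᵢ(T_out − Tᵢ) = 0
Σ ṁᵢCp,ᵢTᵢ = 12.0×2.41×191 + 11.0×2.41×142 + 26.4×2.41×46.5 = 12247
Σ ṁᵢCp,ᵢ = 12.0×2.41 + 11.0×2.41 + 26.4×2.41 = 119.05
T_out = 12247 / 119.05 = 102.87 °C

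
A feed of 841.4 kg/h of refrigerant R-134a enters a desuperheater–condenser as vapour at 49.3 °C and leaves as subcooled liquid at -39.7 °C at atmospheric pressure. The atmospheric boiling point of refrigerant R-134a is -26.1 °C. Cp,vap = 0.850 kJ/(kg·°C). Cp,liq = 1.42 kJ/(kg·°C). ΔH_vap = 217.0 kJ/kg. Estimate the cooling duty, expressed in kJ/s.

vapour 49.3→-26.1 °C: -64.09 kJ/kg
condensation at -26.1 °C: -217 kJ/kg
liquid -26.1→-39.7 °C: -19.312 kJ/kg
Δh = -64.09 + -217 + -19.312 = -300.4 kJ/kg
Q = ṁ·Δh = 841.4 kg/h × -300.4 kJ/kg = -252760 kJ/h
|Q| = 70.211 kW

Q_c = 70.2 kJ/s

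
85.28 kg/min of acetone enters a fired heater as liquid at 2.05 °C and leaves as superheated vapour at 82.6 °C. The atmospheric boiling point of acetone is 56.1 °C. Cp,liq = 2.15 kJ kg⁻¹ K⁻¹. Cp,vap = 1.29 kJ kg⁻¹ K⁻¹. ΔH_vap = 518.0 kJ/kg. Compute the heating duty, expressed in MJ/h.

Q = 3420 MJ/h

liquid 2.05→56.1 °C: 116.21 kJ/kg
vaporisation at 56.1 °C: 518 kJ/kg
vapour 56.1→82.6 °C: 34.185 kJ/kg
Δh = 116.21 + 518 + 34.185 = 668.39 kJ/kg
Q = ṁ·Δh = 85.28 kg/min × 668.39 kJ/kg = 57001 kJ/min
|Q| = 950.01 kW = 3420 MJ/h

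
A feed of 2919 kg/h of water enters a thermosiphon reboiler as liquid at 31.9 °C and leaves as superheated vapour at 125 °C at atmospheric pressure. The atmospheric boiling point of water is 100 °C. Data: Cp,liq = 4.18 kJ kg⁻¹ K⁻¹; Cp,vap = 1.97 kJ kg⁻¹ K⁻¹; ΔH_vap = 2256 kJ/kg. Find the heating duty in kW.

Q = 2100 kW

liquid 31.9→100 °C: 284.66 kJ/kg
vaporisation at 100 °C: 2256 kJ/kg
vapour 100→125 °C: 49.25 kJ/kg
Δh = 284.66 + 2256 + 49.25 = 2589.9 kJ/kg
Q = ṁ·Δh = 2919 kg/h × 2589.9 kJ/kg = 7.5599e+06 kJ/h
|Q| = 2100 kW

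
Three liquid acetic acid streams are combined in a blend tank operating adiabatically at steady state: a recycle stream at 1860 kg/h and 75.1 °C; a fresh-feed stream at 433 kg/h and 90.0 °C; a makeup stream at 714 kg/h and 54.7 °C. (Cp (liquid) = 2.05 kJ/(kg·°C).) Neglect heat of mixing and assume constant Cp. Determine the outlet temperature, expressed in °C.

Adiabatic, steady state ⇒ Σ ṁᵢCp,ᵢ(T_out − Tᵢ) = 0
T_out = Σ ṁᵢCp,ᵢTᵢ / Σ ṁᵢCp,ᵢ
      = 446310 / 6164.3 = 72.402 °C

T_out = 72.4 °C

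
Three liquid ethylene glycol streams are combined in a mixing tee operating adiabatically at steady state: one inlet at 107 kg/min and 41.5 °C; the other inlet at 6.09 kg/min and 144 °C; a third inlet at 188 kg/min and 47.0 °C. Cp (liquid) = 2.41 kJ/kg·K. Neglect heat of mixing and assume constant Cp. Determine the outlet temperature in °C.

Adiabatic, steady state ⇒ Σ ṁᵢCp,ᵢ(T_out − Tᵢ) = 0
Σ ṁᵢCp,ᵢTᵢ = 107×2.41×41.5 + 6.09×2.41×144 + 188×2.41×47.0 = 34110
Σ ṁᵢCp,ᵢ = 107×2.41 + 6.09×2.41 + 188×2.41 = 725.63
T_out = 34110 / 725.63 = 47.007 °C

T_out = 47.0 °C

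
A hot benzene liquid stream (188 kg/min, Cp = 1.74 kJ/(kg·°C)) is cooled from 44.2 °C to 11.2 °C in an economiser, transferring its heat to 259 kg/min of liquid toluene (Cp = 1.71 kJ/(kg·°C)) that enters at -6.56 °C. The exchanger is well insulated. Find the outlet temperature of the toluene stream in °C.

Heat released by hot stream: Q = 188 × 1.74 × (44.2 − 11.2) = 10795 kJ/min
Energy balance on cold side (adiabatic exchanger): Q = ṁ_c·Cp_c·(T_c,out − T_c,in)
T_c,out = -6.56 + 10795/(259 × 1.71) = 17.814 °C

T_c,out = 17.8 °C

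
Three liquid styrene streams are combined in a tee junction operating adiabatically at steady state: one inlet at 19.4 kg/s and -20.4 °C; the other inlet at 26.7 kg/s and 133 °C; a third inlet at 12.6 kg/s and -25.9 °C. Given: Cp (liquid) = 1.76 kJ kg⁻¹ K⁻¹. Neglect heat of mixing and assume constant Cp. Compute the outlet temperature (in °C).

T_out = 48.2 °C

Adiabatic, steady state ⇒ Σ ṁᵢCp,ᵢ(T_out − Tᵢ) = 0
Σ ṁᵢCp,ᵢTᵢ = 19.4×1.76×-20.4 + 26.7×1.76×133 + 12.6×1.76×-25.9 = 4979
Σ ṁᵢCp,ᵢ = 19.4×1.76 + 26.7×1.76 + 12.6×1.76 = 103.31
T_out = 4979 / 103.31 = 48.194 °C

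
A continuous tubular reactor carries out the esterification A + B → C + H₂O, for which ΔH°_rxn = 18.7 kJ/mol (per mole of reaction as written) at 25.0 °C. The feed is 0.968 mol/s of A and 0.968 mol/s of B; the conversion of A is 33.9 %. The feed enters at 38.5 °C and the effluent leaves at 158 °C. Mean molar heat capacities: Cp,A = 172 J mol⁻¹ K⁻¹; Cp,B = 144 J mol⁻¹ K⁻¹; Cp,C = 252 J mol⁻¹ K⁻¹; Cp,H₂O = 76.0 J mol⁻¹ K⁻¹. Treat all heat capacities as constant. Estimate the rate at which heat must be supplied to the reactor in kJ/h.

Q_in = 156000 kJ/h

Extent of reaction ξ = 0.339 × 0.968 = 0.32815 mol/s
Reaction term: ξ·ΔH°_rxn = 0.32815 × 18.7 = 6.1364 kJ/s
Sensible, feed 38.5→25 °C: -4.1295 kJ/s
Outlet flows (mol/s): A 0.63985, B 0.63985, C 0.32815, H₂O 0.32815
Sensible, products 25→158 °C: 41.207 kJ/s
Q = ΔH = 43.214 kJ/s = 43.214 kW
Heat supplied = 155570 kJ/h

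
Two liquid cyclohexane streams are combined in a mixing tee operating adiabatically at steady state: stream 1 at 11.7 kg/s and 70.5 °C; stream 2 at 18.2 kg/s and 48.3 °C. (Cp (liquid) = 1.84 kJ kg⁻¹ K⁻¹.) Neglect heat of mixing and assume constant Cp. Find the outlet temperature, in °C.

T_out = 57.0 °C

Adiabatic, steady state ⇒ Σ ṁᵢCp,ᵢ(T_out − Tᵢ) = 0
T_out = Σ ṁᵢCp,ᵢTᵢ / Σ ṁᵢCp,ᵢ
      = 3135.2 / 55.016 = 56.987 °C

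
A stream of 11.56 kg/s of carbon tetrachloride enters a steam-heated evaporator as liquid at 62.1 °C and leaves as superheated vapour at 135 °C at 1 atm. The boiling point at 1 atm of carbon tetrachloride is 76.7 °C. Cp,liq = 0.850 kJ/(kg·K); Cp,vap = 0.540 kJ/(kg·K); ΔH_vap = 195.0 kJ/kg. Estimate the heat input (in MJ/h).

liquid 62.1→76.7 °C: 12.41 kJ/kg
vaporisation at 76.7 °C: 195 kJ/kg
vapour 76.7→135 °C: 31.482 kJ/kg
Δh = 12.41 + 195 + 31.482 = 238.89 kJ/kg
Q = ṁ·Δh = 11.56 kg/s × 238.89 kJ/kg = 2761.6 kJ/s
|Q| = 2761.6 kW = 9941.7 MJ/h

Q = 9940 MJ/h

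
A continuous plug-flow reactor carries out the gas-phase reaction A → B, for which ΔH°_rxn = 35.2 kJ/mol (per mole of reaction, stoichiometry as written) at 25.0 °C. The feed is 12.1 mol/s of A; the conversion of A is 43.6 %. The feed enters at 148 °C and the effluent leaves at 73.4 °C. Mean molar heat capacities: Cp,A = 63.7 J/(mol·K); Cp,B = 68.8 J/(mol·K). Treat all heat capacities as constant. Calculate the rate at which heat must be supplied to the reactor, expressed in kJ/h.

Extent of reaction ξ = 0.436 × 12.1 = 5.2756 mol/s
Reaction term: ξ·ΔH°_rxn = 5.2756 × 35.2 = 185.7 kJ/s
Sensible, feed 148→25 °C: -94.805 kJ/s
Outlet flows (mol/s): A 6.8244, B 5.2756
Sensible, products 25→73.4 °C: 38.607 kJ/s
Q = ΔH = 129.5 kJ/s = 129.5 kW
Heat supplied = 466210 kJ/h

Q_in = 466000 kJ/h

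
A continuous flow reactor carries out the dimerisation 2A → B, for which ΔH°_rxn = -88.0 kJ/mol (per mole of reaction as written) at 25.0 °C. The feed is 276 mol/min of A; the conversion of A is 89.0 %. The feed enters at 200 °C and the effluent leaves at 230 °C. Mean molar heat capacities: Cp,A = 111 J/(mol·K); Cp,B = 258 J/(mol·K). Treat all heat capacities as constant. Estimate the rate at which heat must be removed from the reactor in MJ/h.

Q_out = 539 MJ/h

Extent of reaction ξ = 0.890 × 276 / 2 = 122.82 mol/min
Reaction term: ξ·ΔH°_rxn = 122.82 × -88.0 = -10808 kJ/min
Sensible, feed 200→25 °C: -5361.3 kJ/min
Outlet flows (mol/min): A 30.36, B 122.82
Sensible, products 25→230 °C: 7186.8 kJ/min
Q = ΔH = -8982.7 kJ/min = -149.71 kW
Heat removed = 538.96 MJ/h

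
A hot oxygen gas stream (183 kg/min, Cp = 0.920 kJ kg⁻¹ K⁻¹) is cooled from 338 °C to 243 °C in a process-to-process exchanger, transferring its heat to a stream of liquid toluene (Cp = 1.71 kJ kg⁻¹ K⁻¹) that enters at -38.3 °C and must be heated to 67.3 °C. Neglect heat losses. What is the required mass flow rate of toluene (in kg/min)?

ṁ_c = 88.6 kg/min

Heat released by hot stream: Q = 183 × 0.920 × (338 − 243) = 15994 kJ/min
Energy balance on cold side (adiabatic exchanger): Q = ṁ_c·Cp_c·(T_c,out − T_c,in)
ṁ_c = 15994 / [1.71 × (67.3 − -38.3)] = 88.573 kg/min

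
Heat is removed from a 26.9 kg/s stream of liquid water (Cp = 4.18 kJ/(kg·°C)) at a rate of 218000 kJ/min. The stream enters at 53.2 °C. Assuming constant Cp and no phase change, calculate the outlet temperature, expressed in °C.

Q = 218000 kJ/min = 3633.3 kJ/s
ΔT = Q/(ṁ·Cp) = 3633.3/(26.9×4.18) = 32.313 K
T_out = 53.2 − 32.313 = 20.887 °C

T_out = 20.9 °C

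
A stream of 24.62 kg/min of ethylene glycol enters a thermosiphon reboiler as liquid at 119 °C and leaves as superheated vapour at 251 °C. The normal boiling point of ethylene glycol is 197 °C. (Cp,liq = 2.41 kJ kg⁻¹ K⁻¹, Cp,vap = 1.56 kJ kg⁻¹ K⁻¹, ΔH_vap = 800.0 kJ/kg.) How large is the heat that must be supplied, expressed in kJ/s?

liquid 119→197 °C: 187.98 kJ/kg
vaporisation at 197 °C: 800 kJ/kg
vapour 197→251 °C: 84.24 kJ/kg
Δh = 187.98 + 800 + 84.24 = 1072.2 kJ/kg
Q = ṁ·Δh = 24.62 kg/min × 1072.2 kJ/kg = 26398 kJ/min
|Q| = 439.97 kW

Q = 440 kJ/s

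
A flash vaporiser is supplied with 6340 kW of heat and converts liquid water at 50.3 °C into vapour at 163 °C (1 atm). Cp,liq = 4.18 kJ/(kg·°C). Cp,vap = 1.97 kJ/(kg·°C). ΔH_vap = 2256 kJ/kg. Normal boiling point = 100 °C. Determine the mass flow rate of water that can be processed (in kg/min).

Δh = 4.18×(100−50.3) + 2256 + 1.97×(163−100) = 2587.9 kJ/kg
Q = 6340 kW = 6340 kJ/s = 380400 kJ/min
ṁ = Q/Δh = 380400 / 2587.9 = 146.99 kg/min

ṁ = 147 kg/min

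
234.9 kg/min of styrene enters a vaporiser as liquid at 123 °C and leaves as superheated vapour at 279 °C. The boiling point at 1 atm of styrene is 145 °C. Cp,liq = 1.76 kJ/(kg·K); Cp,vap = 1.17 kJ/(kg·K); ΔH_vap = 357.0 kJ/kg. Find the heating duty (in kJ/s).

Q = 2160 kJ/s

liquid 123→145 °C: 38.72 kJ/kg
vaporisation at 145 °C: 357 kJ/kg
vapour 145→279 °C: 156.78 kJ/kg
Δh = 38.72 + 357 + 156.78 = 552.5 kJ/kg
Q = ṁ·Δh = 234.9 kg/min × 552.5 kJ/kg = 129780 kJ/min
|Q| = 2163 kW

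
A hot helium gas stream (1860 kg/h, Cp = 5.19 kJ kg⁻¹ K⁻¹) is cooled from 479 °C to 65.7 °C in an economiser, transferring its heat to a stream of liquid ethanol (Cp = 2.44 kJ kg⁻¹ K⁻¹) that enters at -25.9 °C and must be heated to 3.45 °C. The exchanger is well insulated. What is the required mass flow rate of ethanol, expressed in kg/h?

Heat released by hot stream: Q = 1860 × 5.19 × (479 − 65.7) = 3.9898e+06 kJ/h
Energy balance on cold side (adiabatic exchanger): Q = ṁ_c·Cp_c·(T_c,out − T_c,in)
ṁ_c = 3.9898e+06 / [2.44 × (3.45 − -25.9)] = 55712 kg/h

ṁ_c = 55700 kg/h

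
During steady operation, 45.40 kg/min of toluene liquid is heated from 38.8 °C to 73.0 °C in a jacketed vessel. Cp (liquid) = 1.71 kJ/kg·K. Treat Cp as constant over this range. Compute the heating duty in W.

Q = ṁ·Cp·ΔT = 45.40 × 1.71 × (73.0 − 38.8) = 2655.1 kJ/min
Converting: 2655.1 / 60 s = 44.251 kW
Heating duty = 44251 W

Q = 44300 W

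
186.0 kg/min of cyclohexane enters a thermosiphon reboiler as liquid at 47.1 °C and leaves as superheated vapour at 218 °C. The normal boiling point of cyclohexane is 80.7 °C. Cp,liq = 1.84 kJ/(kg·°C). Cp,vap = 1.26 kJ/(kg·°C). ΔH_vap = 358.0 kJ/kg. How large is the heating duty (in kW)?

liquid 47.1→80.7 °C: 61.824 kJ/kg
vaporisation at 80.7 °C: 358 kJ/kg
vapour 80.7→218 °C: 173 kJ/kg
Δh = 61.824 + 358 + 173 = 592.82 kJ/kg
Q = ṁ·Δh = 186.0 kg/min × 592.82 kJ/kg = 110260 kJ/min
|Q| = 1837.7 kW

Q = 1840 kW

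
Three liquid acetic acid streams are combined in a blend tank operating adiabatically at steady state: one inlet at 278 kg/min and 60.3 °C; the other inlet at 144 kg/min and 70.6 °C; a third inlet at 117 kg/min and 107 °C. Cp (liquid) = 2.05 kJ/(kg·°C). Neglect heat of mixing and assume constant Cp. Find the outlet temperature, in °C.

T_out = 73.2 °C

Adiabatic, steady state ⇒ Σ ṁᵢCp,ᵢ(T_out − Tᵢ) = 0
Σ ṁᵢCp,ᵢTᵢ = 278×2.05×60.3 + 144×2.05×70.6 + 117×2.05×107 = 80870
Σ ṁᵢCp,ᵢ = 278×2.05 + 144×2.05 + 117×2.05 = 1104.9
T_out = 80870 / 1104.9 = 73.189 °C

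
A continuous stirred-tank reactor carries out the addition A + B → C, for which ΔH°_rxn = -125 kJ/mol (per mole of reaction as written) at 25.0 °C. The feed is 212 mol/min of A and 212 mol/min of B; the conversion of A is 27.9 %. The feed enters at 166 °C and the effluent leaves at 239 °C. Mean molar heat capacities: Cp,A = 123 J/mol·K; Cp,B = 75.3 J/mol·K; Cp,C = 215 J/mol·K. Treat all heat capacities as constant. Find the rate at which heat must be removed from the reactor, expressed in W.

Extent of reaction ξ = 0.279 × 212 = 59.148 mol/min
Reaction term: ξ·ΔH°_rxn = 59.148 × -125 = -7393.5 kJ/min
Sensible, feed 166→25 °C: -5927.6 kJ/min
Outlet flows (mol/min): A 152.85, B 152.85, C 59.148
Sensible, products 25→239 °C: 9207.9 kJ/min
Q = ΔH = -4113.2 kJ/min = -68.554 kW
Heat removed = 68554 W

Q_out = 68600 W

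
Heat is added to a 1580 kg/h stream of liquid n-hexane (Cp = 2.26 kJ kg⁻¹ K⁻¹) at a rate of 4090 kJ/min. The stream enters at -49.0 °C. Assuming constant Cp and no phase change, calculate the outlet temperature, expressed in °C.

T_out = 19.7 °C

Q = 4090 kJ/min = 245400 kJ/h
ΔT = Q/(ṁ·Cp) = 245400/(1580×2.26) = 68.724 K
T_out = -49.0 + 68.724 = 19.724 °C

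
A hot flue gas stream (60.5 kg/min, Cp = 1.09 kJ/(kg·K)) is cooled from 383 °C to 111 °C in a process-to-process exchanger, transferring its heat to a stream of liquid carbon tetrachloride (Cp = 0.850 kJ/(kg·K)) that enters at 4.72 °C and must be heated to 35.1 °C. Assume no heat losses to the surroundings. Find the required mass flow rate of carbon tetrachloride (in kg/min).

Heat released by hot stream: Q = 60.5 × 1.09 × (383 − 111) = 17937 kJ/min
Energy balance on cold side (adiabatic exchanger): Q = ṁ_c·Cp_c·(T_c,out − T_c,in)
ṁ_c = 17937 / [0.850 × (35.1 − 4.72)] = 694.61 kg/min

ṁ_c = 695 kg/min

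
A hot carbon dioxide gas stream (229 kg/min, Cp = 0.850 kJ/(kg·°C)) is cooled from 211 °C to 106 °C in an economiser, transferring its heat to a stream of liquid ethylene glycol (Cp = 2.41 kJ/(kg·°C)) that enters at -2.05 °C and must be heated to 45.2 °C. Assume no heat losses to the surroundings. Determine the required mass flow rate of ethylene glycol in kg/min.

ṁ_c = 179 kg/min

Heat released by hot stream: Q = 229 × 0.850 × (211 − 106) = 20438 kJ/min
Energy balance on cold side (adiabatic exchanger): Q = ṁ_c·Cp_c·(T_c,out − T_c,in)
ṁ_c = 20438 / [2.41 × (45.2 − -2.05)] = 179.48 kg/min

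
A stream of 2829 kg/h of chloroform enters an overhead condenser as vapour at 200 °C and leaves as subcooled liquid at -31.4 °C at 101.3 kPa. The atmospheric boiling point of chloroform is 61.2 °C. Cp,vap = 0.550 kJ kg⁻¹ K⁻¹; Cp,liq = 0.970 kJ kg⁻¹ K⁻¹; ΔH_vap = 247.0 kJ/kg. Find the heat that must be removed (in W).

Q_c = 325000 W

vapour 200→61.2 °C: -76.34 kJ/kg
condensation at 61.2 °C: -247 kJ/kg
liquid 61.2→-31.4 °C: -89.822 kJ/kg
Δh = -76.34 + -247 + -89.822 = -413.16 kJ/kg
Q = ṁ·Δh = 2829 kg/h × -413.16 kJ/kg = -1.1688e+06 kJ/h
|Q| = 324.68 kW = 324680 W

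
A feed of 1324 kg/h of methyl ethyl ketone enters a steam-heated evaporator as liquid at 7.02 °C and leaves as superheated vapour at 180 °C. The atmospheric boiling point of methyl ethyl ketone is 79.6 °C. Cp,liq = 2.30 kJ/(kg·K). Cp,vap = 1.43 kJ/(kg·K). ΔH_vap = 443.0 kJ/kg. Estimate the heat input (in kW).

liquid 7.02→79.6 °C: 166.93 kJ/kg
vaporisation at 79.6 °C: 443 kJ/kg
vapour 79.6→180 °C: 143.57 kJ/kg
Δh = 166.93 + 443 + 143.57 = 753.51 kJ/kg
Q = ṁ·Δh = 1324 kg/h × 753.51 kJ/kg = 997640 kJ/h
|Q| = 277.12 kW

Q = 277 kW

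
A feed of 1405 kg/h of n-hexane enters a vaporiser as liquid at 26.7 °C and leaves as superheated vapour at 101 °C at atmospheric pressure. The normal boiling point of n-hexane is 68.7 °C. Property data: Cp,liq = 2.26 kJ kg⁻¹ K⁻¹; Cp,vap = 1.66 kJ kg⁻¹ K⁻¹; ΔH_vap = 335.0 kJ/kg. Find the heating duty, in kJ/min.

Q = 11300 kJ/min

liquid 26.7→68.7 °C: 94.92 kJ/kg
vaporisation at 68.7 °C: 335 kJ/kg
vapour 68.7→101 °C: 53.618 kJ/kg
Δh = 94.92 + 335 + 53.618 = 483.54 kJ/kg
Q = ṁ·Δh = 1405 kg/h × 483.54 kJ/kg = 679370 kJ/h
|Q| = 188.71 kW = 11323 kJ/min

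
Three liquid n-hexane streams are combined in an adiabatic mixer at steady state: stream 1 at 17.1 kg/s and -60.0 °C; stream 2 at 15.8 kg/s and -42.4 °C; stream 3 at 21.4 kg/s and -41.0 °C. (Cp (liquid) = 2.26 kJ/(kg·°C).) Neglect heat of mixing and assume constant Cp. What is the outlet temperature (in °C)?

No heat crosses the boundary, so H_out = H_in.
Σ ṁᵢCp,ᵢTᵢ = 17.1×2.26×-60.0 + 15.8×2.26×-42.4 + 21.4×2.26×-41.0 = -5815.7
Σ ṁᵢCp,ᵢ = 17.1×2.26 + 15.8×2.26 + 21.4×2.26 = 122.72
T_out = -5815.7 / 122.72 = -47.391 °C

T_out = -47.4 °C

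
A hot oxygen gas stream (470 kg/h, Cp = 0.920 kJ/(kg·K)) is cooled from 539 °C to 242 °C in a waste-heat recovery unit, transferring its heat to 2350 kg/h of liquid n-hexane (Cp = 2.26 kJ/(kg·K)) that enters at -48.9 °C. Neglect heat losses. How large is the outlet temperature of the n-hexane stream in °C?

Heat released by hot stream: Q = 470 × 0.920 × (539 − 242) = 128420 kJ/h
Energy balance on cold side (adiabatic exchanger): Q = ṁ_c·Cp_c·(T_c,out − T_c,in)
T_c,out = -48.9 + 128420/(2350 × 2.26) = -24.719 °C

T_c,out = -24.7 °C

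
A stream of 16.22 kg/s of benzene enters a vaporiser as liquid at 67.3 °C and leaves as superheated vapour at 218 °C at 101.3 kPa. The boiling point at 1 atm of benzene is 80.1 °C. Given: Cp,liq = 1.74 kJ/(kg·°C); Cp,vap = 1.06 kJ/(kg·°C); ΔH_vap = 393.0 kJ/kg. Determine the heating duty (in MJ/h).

Q = 32800 MJ/h

liquid 67.3→80.1 °C: 22.272 kJ/kg
vaporisation at 80.1 °C: 393 kJ/kg
vapour 80.1→218 °C: 146.17 kJ/kg
Δh = 22.272 + 393 + 146.17 = 561.45 kJ/kg
Q = ṁ·Δh = 16.22 kg/s × 561.45 kJ/kg = 9106.7 kJ/s
|Q| = 9106.7 kW = 32784 MJ/h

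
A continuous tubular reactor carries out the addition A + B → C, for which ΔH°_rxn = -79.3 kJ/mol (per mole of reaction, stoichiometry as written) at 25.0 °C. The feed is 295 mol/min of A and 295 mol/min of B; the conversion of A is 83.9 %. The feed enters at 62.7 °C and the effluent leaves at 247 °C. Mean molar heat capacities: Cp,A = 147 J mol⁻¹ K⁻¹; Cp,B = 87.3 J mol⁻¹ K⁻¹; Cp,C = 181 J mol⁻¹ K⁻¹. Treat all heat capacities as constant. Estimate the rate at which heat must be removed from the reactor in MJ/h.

Extent of reaction ξ = 0.839 × 295 = 247.5 mol/min
Reaction term: ξ·ΔH°_rxn = 247.5 × -79.3 = -19627 kJ/min
Sensible, feed 62.7→25 °C: -2605.8 kJ/min
Outlet flows (mol/min): A 47.495, B 47.495, C 247.5
Sensible, products 25→247 °C: 12416 kJ/min
Q = ΔH = -9817.2 kJ/min = -163.62 kW
Heat removed = 589.03 MJ/h

Q_out = 589 MJ/h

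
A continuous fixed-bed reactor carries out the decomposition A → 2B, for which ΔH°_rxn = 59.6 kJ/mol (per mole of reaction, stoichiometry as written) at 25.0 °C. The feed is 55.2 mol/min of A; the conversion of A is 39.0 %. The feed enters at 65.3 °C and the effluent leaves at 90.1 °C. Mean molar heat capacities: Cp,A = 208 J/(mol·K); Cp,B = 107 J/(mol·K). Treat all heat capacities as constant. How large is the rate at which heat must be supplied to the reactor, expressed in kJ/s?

Extent of reaction ξ = 0.390 × 55.2 = 21.528 mol/min
Reaction term: ξ·ΔH°_rxn = 21.528 × 59.6 = 1283.1 kJ/min
Sensible, feed 65.3→25 °C: -462.71 kJ/min
Outlet flows (mol/min): A 33.672, B 43.056
Sensible, products 25→90.1 °C: 755.86 kJ/min
Q = ΔH = 1576.2 kJ/min = 26.27 kW
Heat supplied = 26.27 kJ/s

Q_in = 26.3 kJ/s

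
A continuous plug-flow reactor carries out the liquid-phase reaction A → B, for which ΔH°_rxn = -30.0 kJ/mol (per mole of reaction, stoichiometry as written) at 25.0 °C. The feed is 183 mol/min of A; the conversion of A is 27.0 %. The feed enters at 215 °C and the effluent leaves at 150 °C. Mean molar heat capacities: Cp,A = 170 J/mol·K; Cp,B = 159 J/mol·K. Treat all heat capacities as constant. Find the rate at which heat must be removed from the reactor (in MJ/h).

Extent of reaction ξ = 0.270 × 183 = 49.41 mol/min
Reaction term: ξ·ΔH°_rxn = 49.41 × -30.0 = -1482.3 kJ/min
Sensible, feed 215→25 °C: -5910.9 kJ/min
Outlet flows (mol/min): A 133.59, B 49.41
Sensible, products 25→150 °C: 3820.8 kJ/min
Q = ΔH = -3572.4 kJ/min = -59.54 kW
Heat removed = 214.34 MJ/h

Q_out = 214 MJ/h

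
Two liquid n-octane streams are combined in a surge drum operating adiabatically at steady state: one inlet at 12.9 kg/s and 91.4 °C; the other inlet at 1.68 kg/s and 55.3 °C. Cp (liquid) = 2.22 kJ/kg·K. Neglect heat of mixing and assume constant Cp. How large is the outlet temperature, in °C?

T_out = 87.2 °C

Energy balance with Q = 0: Σ ṁᵢCp,ᵢ(T_out − Tᵢ) = 0
Σ ṁᵢCp,ᵢTᵢ = 12.9×2.22×91.4 + 1.68×2.22×55.3 = 2823.8
Σ ṁᵢCp,ᵢ = 12.9×2.22 + 1.68×2.22 = 32.368
T_out = 2823.8 / 32.368 = 87.24 °C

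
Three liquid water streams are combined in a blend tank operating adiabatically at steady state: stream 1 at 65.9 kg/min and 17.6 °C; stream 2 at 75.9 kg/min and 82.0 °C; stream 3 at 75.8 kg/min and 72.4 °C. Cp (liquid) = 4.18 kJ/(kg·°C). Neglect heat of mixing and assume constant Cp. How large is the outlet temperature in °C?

Energy balance with Q = 0: Σ ṁᵢCp,ᵢ(T_out − Tᵢ) = 0
T_out = Σ ṁᵢCp,ᵢTᵢ / Σ ṁᵢCp,ᵢ
      = 53803 / 909.57 = 59.152 °C

T_out = 59.2 °C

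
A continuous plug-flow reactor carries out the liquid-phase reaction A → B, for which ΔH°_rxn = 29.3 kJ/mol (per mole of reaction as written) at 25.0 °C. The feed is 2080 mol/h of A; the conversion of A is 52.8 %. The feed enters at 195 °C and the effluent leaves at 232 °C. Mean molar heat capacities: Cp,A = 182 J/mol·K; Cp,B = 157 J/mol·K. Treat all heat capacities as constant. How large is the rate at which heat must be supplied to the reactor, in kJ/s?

Extent of reaction ξ = 0.528 × 2080 = 1098.2 mol/h
Reaction term: ξ·ΔH°_rxn = 1098.2 × 29.3 = 32178 kJ/h
Sensible, feed 195→25 °C: -64355 kJ/h
Outlet flows (mol/h): A 981.76, B 1098.2
Sensible, products 25→232 °C: 72679 kJ/h
Q = ΔH = 40502 kJ/h = 11.25 kW
Heat supplied = 11.25 kJ/s

Q_in = 11.3 kJ/s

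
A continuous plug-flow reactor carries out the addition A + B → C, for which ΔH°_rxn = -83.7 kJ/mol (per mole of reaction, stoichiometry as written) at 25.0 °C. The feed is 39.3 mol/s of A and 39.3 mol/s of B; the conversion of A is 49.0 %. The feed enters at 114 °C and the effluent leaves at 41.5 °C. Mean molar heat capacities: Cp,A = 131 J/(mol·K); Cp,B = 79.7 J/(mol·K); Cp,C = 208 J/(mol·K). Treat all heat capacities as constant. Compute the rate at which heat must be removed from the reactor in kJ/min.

Extent of reaction ξ = 0.490 × 39.3 = 19.257 mol/s
Reaction term: ξ·ΔH°_rxn = 19.257 × -83.7 = -1611.8 kJ/s
Sensible, feed 114→25 °C: -736.97 kJ/s
Outlet flows (mol/s): A 20.043, B 20.043, C 19.257
Sensible, products 25→41.5 °C: 135.77 kJ/s
Q = ΔH = -2213 kJ/s = -2213 kW
Heat removed = 132780 kJ/min

Q_out = 133000 kJ/min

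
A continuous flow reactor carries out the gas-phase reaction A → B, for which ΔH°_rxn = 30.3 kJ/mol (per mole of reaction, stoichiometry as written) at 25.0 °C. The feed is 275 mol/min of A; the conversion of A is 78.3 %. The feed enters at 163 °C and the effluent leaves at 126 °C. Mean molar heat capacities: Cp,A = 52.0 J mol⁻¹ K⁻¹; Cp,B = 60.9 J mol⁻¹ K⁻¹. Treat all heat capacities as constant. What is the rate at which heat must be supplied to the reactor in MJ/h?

Extent of reaction ξ = 0.783 × 275 = 215.33 mol/min
Reaction term: ξ·ΔH°_rxn = 215.33 × 30.3 = 6524.3 kJ/min
Sensible, feed 163→25 °C: -1973.4 kJ/min
Outlet flows (mol/min): A 59.675, B 215.33
Sensible, products 25→126 °C: 1637.9 kJ/min
Q = ΔH = 6188.8 kJ/min = 103.15 kW
Heat supplied = 371.33 MJ/h

Q_in = 371 MJ/h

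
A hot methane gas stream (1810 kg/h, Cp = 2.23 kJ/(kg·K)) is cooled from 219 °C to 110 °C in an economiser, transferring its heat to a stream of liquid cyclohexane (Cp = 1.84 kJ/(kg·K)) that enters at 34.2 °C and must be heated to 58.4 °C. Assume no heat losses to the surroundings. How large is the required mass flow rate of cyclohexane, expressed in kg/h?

ṁ_c = 9880 kg/h

Heat released by hot stream: Q = 1810 × 2.23 × (219 − 110) = 439960 kJ/h
Energy balance on cold side (adiabatic exchanger): Q = ṁ_c·Cp_c·(T_c,out − T_c,in)
ṁ_c = 439960 / [1.84 × (58.4 − 34.2)] = 9880.5 kg/h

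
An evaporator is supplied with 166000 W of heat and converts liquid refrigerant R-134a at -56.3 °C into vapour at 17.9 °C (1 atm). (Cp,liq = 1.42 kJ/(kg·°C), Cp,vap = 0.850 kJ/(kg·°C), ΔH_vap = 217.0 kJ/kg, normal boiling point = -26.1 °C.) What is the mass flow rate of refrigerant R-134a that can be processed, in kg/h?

ṁ = 2010 kg/h

Δh = 1.42×(-26.1−-56.3) + 217.0 + 0.850×(17.9−-26.1) = 297.28 kJ/kg
Q = 166000 W = 166 kJ/s = 597600 kJ/h
ṁ = Q/Δh = 597600 / 297.28 = 2010.2 kg/h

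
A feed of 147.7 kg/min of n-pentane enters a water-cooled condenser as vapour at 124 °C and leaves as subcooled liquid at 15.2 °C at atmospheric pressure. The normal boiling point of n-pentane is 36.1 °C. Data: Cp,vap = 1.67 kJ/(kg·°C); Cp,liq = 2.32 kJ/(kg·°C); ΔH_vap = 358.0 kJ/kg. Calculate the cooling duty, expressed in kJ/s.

vapour 124→36.1 °C: -146.79 kJ/kg
condensation at 36.1 °C: -358 kJ/kg
liquid 36.1→15.2 °C: -48.488 kJ/kg
Δh = -146.79 + -358 + -48.488 = -553.28 kJ/kg
Q = ṁ·Δh = 147.7 kg/min × -553.28 kJ/kg = -81720 kJ/min
|Q| = 1362 kW

Q_c = 1360 kJ/s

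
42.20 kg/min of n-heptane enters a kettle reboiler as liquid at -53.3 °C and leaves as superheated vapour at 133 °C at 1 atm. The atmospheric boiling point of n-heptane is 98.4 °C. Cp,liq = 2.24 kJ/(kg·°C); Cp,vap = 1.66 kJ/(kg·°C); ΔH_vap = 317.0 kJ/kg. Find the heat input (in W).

Q = 502000 W

liquid -53.3→98.4 °C: 339.81 kJ/kg
vaporisation at 98.4 °C: 317 kJ/kg
vapour 98.4→133 °C: 57.436 kJ/kg
Δh = 339.81 + 317 + 57.436 = 714.24 kJ/kg
Q = ṁ·Δh = 42.20 kg/min × 714.24 kJ/kg = 30141 kJ/min
|Q| = 502.35 kW = 502350 W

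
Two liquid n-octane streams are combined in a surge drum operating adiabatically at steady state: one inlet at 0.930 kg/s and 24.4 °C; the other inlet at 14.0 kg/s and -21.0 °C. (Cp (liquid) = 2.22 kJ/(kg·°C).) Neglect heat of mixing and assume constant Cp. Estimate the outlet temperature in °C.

T_out = -18.2 °C

Adiabatic, steady state ⇒ Σ ṁᵢCp,ᵢ(T_out − Tᵢ) = 0
Σ ṁᵢCp,ᵢTᵢ = 0.930×2.22×24.4 + 14.0×2.22×-21.0 = -602.3
Σ ṁᵢCp,ᵢ = 0.930×2.22 + 14.0×2.22 = 33.145
T_out = -602.3 / 33.145 = -18.172 °C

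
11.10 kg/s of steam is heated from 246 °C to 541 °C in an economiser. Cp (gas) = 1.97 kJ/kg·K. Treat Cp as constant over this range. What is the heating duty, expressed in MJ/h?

Q = ṁ·Cp·ΔT = 11.10 × 1.97 × (541 − 246) = 6450.8 kJ/s
Heating duty = 23223 MJ/h

Q = 23200 MJ/h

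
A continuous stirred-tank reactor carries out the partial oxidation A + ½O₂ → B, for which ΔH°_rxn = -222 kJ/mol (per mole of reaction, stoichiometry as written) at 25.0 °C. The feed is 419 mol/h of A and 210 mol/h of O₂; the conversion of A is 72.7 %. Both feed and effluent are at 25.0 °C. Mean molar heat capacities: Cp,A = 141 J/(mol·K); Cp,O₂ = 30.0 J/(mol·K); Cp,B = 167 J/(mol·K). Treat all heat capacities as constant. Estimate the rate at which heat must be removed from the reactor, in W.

Extent of reaction ξ = 0.727 × 419 = 304.61 mol/h
Reaction term: ξ·ΔH°_rxn = 304.61 × -222 = -67624 kJ/h
Q = ΔH = -67624 kJ/h = -18.784 kW
Heat removed = 18784 W

Q_out = 18800 W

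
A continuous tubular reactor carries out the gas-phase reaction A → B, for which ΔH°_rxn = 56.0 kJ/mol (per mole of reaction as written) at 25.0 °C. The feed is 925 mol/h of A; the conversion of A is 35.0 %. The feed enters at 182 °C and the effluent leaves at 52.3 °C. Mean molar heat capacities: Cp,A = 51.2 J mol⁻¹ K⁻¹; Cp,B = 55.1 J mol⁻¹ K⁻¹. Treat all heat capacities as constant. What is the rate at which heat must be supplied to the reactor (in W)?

Extent of reaction ξ = 0.350 × 925 = 323.75 mol/h
Reaction term: ξ·ΔH°_rxn = 323.75 × 56.0 = 18130 kJ/h
Sensible, feed 182→25 °C: -7435.5 kJ/h
Outlet flows (mol/h): A 601.25, B 323.75
Sensible, products 25→52.3 °C: 1327.4 kJ/h
Q = ΔH = 12022 kJ/h = 3.3394 kW
Heat supplied = 3339.4 W

Q_in = 3340 W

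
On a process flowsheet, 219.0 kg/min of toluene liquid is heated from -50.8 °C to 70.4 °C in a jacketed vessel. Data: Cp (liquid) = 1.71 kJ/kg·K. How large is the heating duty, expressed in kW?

Q = 756 kW

Q = ṁ·Cp·ΔT = 219.0 × 1.71 × (70.4 − -50.8) = 45388 kJ/min
Converting: 45388 / 60 s = 756.47 kW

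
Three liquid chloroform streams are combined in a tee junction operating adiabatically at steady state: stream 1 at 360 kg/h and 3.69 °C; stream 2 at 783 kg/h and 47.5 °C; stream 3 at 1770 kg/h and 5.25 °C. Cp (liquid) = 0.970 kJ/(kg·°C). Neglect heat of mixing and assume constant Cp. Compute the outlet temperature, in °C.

T_out = 16.4 °C

No heat crosses the boundary, so H_out = H_in.
T_out = Σ ṁᵢCp,ᵢTᵢ / Σ ṁᵢCp,ᵢ
      = 46379 / 2825.6 = 16.414 °C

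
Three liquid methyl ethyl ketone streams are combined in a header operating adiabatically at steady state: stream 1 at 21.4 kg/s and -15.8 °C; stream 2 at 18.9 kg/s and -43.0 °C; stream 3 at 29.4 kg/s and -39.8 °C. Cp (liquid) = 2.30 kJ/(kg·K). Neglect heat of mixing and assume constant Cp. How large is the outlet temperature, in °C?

Energy balance with Q = 0: Σ ṁᵢCp,ᵢ(T_out − Tᵢ) = 0
T_out = Σ ṁᵢCp,ᵢTᵢ / Σ ṁᵢCp,ᵢ
      = -5338.2 / 160.31 = -33.299 °C

T_out = -33.3 °C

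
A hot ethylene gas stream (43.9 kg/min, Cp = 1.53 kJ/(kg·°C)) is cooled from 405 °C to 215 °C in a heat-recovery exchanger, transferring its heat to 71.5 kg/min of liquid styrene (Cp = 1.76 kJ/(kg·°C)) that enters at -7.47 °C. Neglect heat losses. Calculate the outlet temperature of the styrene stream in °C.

Heat released by hot stream: Q = 43.9 × 1.53 × (405 − 215) = 12762 kJ/min
Energy balance on cold side (adiabatic exchanger): Q = ṁ_c·Cp_c·(T_c,out − T_c,in)
T_c,out = -7.47 + 12762/(71.5 × 1.76) = 93.942 °C

T_c,out = 93.9 °C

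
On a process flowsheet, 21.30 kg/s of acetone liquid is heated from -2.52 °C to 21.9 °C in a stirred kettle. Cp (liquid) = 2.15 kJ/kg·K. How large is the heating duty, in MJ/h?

Q = ṁ·Cp·ΔT = 21.30 × 2.15 × (21.9 − -2.52) = 1118.3 kJ/s
Heating duty = 4025.9 MJ/h

Q = 4030 MJ/h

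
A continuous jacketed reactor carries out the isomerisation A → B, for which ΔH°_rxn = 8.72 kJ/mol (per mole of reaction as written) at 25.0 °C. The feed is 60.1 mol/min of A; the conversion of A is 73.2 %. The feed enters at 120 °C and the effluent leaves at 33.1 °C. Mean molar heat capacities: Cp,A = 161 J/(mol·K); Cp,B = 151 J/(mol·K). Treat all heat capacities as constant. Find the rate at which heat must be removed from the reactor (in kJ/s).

Extent of reaction ξ = 0.732 × 60.1 = 43.993 mol/min
Reaction term: ξ·ΔH°_rxn = 43.993 × 8.72 = 383.62 kJ/min
Sensible, feed 120→25 °C: -919.23 kJ/min
Outlet flows (mol/min): A 16.107, B 43.993
Sensible, products 25→33.1 °C: 74.813 kJ/min
Q = ΔH = -460.8 kJ/min = -7.6799 kW
Heat removed = 7.6799 kJ/s

Q_out = 7.68 kJ/s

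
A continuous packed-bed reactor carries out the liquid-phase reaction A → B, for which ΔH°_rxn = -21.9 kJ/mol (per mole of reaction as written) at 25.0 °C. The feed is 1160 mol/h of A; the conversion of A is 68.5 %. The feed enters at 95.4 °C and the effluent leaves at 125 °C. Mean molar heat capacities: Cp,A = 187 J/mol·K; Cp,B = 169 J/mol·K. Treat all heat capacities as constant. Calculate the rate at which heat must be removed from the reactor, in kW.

Q_out = 3.45 kW

Extent of reaction ξ = 0.685 × 1160 = 794.6 mol/h
Reaction term: ξ·ΔH°_rxn = 794.6 × -21.9 = -17402 kJ/h
Sensible, feed 95.4→25 °C: -15271 kJ/h
Outlet flows (mol/h): A 365.4, B 794.6
Sensible, products 25→125 °C: 20262 kJ/h
Q = ΔH = -12411 kJ/h = -3.4476 kW
Heat removed = 3.4476 kW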